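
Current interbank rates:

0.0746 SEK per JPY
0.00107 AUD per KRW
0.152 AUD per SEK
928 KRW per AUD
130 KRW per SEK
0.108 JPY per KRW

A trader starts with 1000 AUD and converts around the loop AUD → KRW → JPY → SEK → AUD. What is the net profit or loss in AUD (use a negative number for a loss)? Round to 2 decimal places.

136.46

1000 AUD × 928 = 928000 KRW
928000 KRW × 0.108 = 100224 JPY
100224 JPY × 0.0746 = 7476.7104 SEK
7476.7104 SEK × 0.152 = 1136.4599808 AUD
Net change: 1136.4599808 − 1000 = 136.4599808 AUD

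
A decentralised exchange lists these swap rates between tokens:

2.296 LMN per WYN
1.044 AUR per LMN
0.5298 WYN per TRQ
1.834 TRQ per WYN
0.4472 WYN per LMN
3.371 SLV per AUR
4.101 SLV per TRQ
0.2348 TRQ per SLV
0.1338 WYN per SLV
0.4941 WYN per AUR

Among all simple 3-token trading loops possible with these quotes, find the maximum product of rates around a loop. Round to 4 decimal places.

WYN→LMN→AUR→WYN: 2.296 × 1.044 × 0.4941 = 1.18437
TRQ→SLV→WYN→TRQ: 4.101 × 0.1338 × 1.834 = 1.00634
Maximum is WYN→LMN→AUR→WYN at 1.1844; arbitrage exists.

1.1844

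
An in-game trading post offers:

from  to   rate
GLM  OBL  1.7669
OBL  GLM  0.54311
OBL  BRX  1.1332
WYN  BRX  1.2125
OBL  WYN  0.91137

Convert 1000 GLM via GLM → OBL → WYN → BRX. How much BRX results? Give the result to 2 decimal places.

1952.49

1000 GLM × 1.7669 = 1766.9 OBL
1766.9 OBL × 0.91137 = 1610.299653 WYN
1610.299653 WYN × 1.2125 = 1952.4883292625 BRX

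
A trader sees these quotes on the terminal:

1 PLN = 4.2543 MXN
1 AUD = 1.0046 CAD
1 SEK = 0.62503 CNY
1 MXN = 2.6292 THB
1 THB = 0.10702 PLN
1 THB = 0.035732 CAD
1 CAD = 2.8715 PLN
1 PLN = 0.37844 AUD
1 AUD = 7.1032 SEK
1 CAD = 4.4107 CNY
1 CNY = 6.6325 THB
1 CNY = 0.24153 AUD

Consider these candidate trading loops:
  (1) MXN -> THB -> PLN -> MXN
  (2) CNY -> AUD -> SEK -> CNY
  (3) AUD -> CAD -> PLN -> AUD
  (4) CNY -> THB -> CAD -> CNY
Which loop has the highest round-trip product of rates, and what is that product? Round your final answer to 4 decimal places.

1.1971

(1) 2.6292 × 0.10702 × 4.2543 = 1.19706
(2) 0.24153 × 7.1032 × 0.62503 = 1.07232
(3) 1.0046 × 2.8715 × 0.37844 = 1.09169
(4) 6.6325 × 0.035732 × 4.4107 = 1.04530
Highest is cycle (1) at 1.1971 (>1, arbitrage).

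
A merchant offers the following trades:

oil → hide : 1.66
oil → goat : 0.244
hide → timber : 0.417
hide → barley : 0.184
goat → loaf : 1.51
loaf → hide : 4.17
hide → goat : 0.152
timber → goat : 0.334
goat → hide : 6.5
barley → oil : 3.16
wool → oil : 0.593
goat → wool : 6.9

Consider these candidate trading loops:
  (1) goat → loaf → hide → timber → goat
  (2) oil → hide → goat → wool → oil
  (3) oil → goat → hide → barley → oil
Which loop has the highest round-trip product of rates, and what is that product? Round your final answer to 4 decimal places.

1.0324

(1) 1.51 × 4.17 × 0.417 × 0.334 = 0.87699
(2) 1.66 × 0.152 × 6.9 × 0.593 = 1.03242
(3) 0.244 × 6.5 × 0.184 × 3.16 = 0.92216
Highest is cycle (2) at 1.0324 (>1, arbitrage).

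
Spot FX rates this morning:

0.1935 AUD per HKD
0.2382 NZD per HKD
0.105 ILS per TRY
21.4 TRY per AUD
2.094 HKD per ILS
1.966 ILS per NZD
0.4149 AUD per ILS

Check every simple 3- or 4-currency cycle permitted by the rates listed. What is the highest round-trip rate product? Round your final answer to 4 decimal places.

HKD→NZD→ILS→HKD: 0.2382 × 1.966 × 2.094 = 0.98062
ILS→AUD→TRY→ILS: 0.4149 × 21.4 × 0.105 = 0.93228
HKD→AUD→TRY→ILS→HKD: 0.1935 × 21.4 × 0.105 × 2.094 = 0.91046
Maximum is HKD→NZD→ILS→HKD at 0.9806; no arbitrage — every cycle loses value.

0.9806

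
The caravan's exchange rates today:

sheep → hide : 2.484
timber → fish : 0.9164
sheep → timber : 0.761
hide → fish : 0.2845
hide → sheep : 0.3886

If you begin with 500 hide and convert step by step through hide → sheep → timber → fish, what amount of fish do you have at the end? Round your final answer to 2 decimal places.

135.50

500 hide × 0.3886 = 194.3 sheep
194.3 sheep × 0.761 = 147.8623 timber
147.8623 timber × 0.9164 = 135.50101172 fish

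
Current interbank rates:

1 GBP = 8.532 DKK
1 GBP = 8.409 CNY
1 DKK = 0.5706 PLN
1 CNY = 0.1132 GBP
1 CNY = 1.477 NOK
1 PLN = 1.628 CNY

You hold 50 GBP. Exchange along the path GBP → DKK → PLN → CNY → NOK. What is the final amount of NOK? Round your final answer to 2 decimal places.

50 GBP × 8.532 = 426.6 DKK
426.6 DKK × 0.5706 = 243.41796 PLN
243.41796 PLN × 1.628 = 396.28443888 CNY
396.28443888 CNY × 1.477 = 585.31211622576 NOK

585.31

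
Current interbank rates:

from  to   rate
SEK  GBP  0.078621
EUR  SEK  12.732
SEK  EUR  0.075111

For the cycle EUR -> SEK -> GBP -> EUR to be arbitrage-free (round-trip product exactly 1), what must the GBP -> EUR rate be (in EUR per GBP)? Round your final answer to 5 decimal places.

0.99900

Known legs of the cycle: 12.732 × 0.078621 = 1.001002572
For no arbitrage the full-cycle product must be 1, so the missing rate is 1 / 1.001002572 ≈ 0.9989984.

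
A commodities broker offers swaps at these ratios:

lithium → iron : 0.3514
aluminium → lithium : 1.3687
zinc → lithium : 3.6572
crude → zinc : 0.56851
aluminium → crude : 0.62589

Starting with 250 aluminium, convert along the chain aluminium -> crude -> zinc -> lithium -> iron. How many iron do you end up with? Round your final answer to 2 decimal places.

114.32

250 aluminium × 0.62589 = 156.4725 crude
156.4725 crude × 0.56851 = 88.956180975 zinc
88.956180975 zinc × 3.6572 = 325.33054506177 lithium
325.33054506177 lithium × 0.3514 = 114.321153534705978 iron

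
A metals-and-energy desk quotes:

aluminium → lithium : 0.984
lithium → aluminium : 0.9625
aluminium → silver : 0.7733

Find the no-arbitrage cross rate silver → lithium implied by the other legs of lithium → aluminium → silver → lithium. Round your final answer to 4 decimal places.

1.3435

Known legs of the cycle: 0.9625 × 0.7733 = 0.74430125
For no arbitrage the full-cycle product must be 1, so the missing rate is 1 / 0.74430125 ≈ 1.343542.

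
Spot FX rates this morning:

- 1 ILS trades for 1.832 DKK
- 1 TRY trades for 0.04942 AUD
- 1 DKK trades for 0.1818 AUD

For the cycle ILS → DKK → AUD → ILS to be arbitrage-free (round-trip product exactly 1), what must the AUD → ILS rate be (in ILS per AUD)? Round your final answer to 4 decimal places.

Known legs of the cycle: 1.832 × 0.1818 = 0.3330576
For no arbitrage the full-cycle product must be 1, so the missing rate is 1 / 0.3330576 ≈ 3.002484.

3.0025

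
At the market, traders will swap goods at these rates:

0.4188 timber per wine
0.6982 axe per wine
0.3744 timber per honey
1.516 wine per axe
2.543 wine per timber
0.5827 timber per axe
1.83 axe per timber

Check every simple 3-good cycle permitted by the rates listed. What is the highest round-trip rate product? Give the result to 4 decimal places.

timber→axe→wine→timber: 1.83 × 1.516 × 0.4188 = 1.16187
timber→wine→axe→timber: 2.543 × 0.6982 × 0.5827 = 1.03460
Maximum is timber→axe→wine→timber at 1.1619; arbitrage exists.

1.1619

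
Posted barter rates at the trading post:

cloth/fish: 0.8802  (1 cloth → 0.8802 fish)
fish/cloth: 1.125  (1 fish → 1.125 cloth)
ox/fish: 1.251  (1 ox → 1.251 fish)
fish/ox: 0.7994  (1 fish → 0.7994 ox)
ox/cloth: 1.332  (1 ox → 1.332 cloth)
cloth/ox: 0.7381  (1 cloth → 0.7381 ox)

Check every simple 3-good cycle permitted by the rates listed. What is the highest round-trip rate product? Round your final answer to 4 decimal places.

1.0388

cloth→ox→fish→cloth: 0.7381 × 1.251 × 1.125 = 1.03878
cloth→fish→ox→cloth: 0.8802 × 0.7994 × 1.332 = 0.93724
Maximum is cloth→ox→fish→cloth at 1.0388; arbitrage exists.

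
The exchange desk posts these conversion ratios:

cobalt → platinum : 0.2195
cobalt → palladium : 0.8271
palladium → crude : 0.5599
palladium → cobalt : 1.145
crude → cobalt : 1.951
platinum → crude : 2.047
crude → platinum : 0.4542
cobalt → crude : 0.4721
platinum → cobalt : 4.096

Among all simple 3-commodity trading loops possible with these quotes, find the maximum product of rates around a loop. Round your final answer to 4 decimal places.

cobalt→palladium→crude→cobalt: 0.8271 × 0.5599 × 1.951 = 0.90350
cobalt→crude→platinum→cobalt: 0.4721 × 0.4542 × 4.096 = 0.87830
cobalt→platinum→crude→cobalt: 0.2195 × 2.047 × 1.951 = 0.87662
Maximum is cobalt→palladium→crude→cobalt at 0.9035; no arbitrage — every cycle loses value.

0.9035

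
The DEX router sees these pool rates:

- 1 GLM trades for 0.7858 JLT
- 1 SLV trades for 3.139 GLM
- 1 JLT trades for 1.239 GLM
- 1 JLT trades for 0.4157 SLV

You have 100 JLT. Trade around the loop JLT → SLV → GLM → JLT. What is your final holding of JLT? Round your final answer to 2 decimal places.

102.54

100 JLT × 0.4157 = 41.57 SLV
41.57 SLV × 3.139 = 130.48823 GLM
130.48823 GLM × 0.7858 = 102.537651134 JLT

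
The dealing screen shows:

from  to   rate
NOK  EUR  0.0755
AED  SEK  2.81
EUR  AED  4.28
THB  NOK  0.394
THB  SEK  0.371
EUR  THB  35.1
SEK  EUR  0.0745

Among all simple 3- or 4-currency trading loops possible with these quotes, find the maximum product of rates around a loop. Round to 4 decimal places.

NOK→EUR→THB→NOK: 0.0755 × 35.1 × 0.394 = 1.04412
SEK→EUR→THB→SEK: 0.0745 × 35.1 × 0.371 = 0.97015
SEK→EUR→AED→SEK: 0.0745 × 4.28 × 2.81 = 0.89600
Maximum is NOK→EUR→THB→NOK at 1.0441; arbitrage exists.

1.0441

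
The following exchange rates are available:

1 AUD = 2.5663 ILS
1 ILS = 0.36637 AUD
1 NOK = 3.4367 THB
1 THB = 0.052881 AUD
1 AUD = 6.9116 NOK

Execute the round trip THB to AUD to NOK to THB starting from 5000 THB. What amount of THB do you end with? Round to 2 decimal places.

5000 THB × 0.052881 = 264.405 AUD
264.405 AUD × 6.9116 = 1827.461598 NOK
1827.461598 NOK × 3.4367 = 6280.4372738466 THB

6280.44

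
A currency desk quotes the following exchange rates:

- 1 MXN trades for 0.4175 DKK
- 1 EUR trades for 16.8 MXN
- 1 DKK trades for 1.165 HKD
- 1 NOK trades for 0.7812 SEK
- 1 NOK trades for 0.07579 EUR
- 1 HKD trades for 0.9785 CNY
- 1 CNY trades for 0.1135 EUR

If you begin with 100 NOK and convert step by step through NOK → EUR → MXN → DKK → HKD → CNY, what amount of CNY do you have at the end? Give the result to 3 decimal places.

100 NOK × 0.07579 = 7.579 EUR
7.579 EUR × 16.8 = 127.3272 MXN
127.3272 MXN × 0.4175 = 53.159106 DKK
53.159106 DKK × 1.165 = 61.93035849 HKD
61.93035849 HKD × 0.9785 = 60.598855782465 CNY

60.599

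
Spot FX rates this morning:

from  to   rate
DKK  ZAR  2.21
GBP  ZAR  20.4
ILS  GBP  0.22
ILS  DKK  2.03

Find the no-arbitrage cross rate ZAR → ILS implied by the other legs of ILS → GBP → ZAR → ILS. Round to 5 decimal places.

Known legs of the cycle: 0.22 × 20.4 = 4.488
For no arbitrage the full-cycle product must be 1, so the missing rate is 1 / 4.488 ≈ 0.2228164.

0.22282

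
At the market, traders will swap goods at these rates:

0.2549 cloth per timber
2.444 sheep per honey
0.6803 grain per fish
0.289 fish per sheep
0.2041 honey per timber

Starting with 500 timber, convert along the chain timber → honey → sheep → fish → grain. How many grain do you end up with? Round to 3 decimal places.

49.036

500 timber × 0.2041 = 102.05 honey
102.05 honey × 2.444 = 249.4102 sheep
249.4102 sheep × 0.289 = 72.0795478 fish
72.0795478 fish × 0.6803 = 49.03571636834 grain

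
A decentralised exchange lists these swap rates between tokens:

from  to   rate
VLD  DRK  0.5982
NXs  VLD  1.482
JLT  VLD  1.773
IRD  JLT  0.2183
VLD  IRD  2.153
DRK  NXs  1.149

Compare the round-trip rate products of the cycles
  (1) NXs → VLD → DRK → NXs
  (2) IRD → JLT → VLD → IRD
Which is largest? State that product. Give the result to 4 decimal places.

(1) 1.482 × 0.5982 × 1.149 = 1.01863
(2) 0.2183 × 1.773 × 2.153 = 0.83331
Highest is cycle (1) at 1.0186 (>1, arbitrage).

1.0186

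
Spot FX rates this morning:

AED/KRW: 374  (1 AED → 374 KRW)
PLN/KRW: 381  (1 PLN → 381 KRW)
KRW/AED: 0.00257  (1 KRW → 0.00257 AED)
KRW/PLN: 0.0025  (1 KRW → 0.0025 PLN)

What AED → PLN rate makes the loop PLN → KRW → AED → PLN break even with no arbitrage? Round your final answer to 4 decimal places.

Known legs of the cycle: 381 × 0.00257 = 0.97917
For no arbitrage the full-cycle product must be 1, so the missing rate is 1 / 0.97917 ≈ 1.021273.

1.0213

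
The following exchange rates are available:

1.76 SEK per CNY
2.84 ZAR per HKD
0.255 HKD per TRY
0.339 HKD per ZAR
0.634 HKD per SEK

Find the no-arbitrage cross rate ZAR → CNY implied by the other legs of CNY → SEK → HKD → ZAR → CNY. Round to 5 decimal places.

Known legs of the cycle: 1.76 × 0.634 × 2.84 = 3.1689856
For no arbitrage the full-cycle product must be 1, so the missing rate is 1 / 3.1689856 ≈ 0.3155584.

0.31556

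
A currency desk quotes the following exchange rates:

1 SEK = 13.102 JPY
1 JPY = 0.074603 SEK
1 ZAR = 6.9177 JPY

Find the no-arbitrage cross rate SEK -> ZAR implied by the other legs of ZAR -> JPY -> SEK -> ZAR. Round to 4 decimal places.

Known legs of the cycle: 6.9177 × 0.074603 = 0.5160811731
For no arbitrage the full-cycle product must be 1, so the missing rate is 1 / 0.5160811731 ≈ 1.937680.

1.9377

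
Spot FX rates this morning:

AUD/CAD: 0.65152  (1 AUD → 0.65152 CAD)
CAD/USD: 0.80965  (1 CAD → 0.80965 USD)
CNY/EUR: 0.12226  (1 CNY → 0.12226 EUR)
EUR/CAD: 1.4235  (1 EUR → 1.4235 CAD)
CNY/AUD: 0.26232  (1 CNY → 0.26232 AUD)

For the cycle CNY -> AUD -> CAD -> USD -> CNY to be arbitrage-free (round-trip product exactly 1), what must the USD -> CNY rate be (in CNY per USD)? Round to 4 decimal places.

Known legs of the cycle: 0.26232 × 0.65152 × 0.80965 = 0.13837463102976
For no arbitrage the full-cycle product must be 1, so the missing rate is 1 / 0.13837463102976 ≈ 7.226758.

7.2268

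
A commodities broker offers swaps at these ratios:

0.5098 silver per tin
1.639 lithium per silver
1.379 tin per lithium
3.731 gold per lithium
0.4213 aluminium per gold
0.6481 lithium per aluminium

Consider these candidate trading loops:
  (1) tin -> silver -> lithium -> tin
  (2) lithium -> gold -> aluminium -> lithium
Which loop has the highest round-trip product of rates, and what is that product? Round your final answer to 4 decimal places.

(1) 0.5098 × 1.639 × 1.379 = 1.15224
(2) 3.731 × 0.4213 × 0.6481 = 1.01873
Highest is cycle (1) at 1.1522 (>1, arbitrage).

1.1522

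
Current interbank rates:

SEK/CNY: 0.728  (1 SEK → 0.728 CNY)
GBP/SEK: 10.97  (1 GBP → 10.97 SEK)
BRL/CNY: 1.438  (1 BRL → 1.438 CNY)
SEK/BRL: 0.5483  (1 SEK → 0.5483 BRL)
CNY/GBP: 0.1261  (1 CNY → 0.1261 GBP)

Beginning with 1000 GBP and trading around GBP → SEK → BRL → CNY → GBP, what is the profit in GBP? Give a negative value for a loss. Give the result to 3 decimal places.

90.684

1000 GBP × 10.97 = 10970 SEK
10970 SEK × 0.5483 = 6014.851 BRL
6014.851 BRL × 1.438 = 8649.355738 CNY
8649.355738 CNY × 0.1261 = 1090.6837585618 GBP
Net change: 1090.6837585618 − 1000 = 90.6837585618 GBP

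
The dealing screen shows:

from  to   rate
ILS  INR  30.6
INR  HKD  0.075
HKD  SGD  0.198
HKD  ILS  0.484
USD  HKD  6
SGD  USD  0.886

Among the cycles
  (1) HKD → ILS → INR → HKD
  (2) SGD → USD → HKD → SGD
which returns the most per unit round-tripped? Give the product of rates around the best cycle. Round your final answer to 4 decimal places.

(1) 0.484 × 30.6 × 0.075 = 1.11078
(2) 0.886 × 6 × 0.198 = 1.05257
Highest is cycle (1) at 1.1108 (>1, arbitrage).

1.1108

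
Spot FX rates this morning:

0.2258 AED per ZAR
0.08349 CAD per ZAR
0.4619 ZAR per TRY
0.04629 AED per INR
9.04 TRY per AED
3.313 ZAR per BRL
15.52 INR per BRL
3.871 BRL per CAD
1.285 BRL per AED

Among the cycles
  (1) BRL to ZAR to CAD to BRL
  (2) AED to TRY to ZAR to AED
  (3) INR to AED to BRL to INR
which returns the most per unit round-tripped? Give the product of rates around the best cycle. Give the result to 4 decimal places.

1.0707

(1) 3.313 × 0.08349 × 3.871 = 1.07073
(2) 9.04 × 0.4619 × 0.2258 = 0.94285
(3) 0.04629 × 1.285 × 15.52 = 0.92317
Highest is cycle (1) at 1.0707 (>1, arbitrage).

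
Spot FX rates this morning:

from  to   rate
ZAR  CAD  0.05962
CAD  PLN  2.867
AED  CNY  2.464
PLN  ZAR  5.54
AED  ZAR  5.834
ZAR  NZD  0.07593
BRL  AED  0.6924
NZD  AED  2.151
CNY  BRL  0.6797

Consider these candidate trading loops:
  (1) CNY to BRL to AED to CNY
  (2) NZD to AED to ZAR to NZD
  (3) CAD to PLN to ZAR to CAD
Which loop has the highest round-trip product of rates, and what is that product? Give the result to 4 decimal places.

(1) 0.6797 × 0.6924 × 2.464 = 1.15962
(2) 2.151 × 5.834 × 0.07593 = 0.95284
(3) 2.867 × 5.54 × 0.05962 = 0.94696
Highest is cycle (1) at 1.1596 (>1, arbitrage).

1.1596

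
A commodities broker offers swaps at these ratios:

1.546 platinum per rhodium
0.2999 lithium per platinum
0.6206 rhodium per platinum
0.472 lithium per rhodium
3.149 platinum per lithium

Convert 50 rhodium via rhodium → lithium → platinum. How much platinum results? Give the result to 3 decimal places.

50 rhodium × 0.472 = 23.6 lithium
23.6 lithium × 3.149 = 74.3164 platinum

74.316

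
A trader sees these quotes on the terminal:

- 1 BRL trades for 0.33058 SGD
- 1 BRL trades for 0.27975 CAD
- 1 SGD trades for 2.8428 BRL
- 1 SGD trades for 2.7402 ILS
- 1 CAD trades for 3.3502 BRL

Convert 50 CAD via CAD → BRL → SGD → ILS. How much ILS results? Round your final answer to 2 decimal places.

151.74

50 CAD × 3.3502 = 167.51 BRL
167.51 BRL × 0.33058 = 55.3754558 SGD
55.3754558 SGD × 2.7402 = 151.73982398316 ILS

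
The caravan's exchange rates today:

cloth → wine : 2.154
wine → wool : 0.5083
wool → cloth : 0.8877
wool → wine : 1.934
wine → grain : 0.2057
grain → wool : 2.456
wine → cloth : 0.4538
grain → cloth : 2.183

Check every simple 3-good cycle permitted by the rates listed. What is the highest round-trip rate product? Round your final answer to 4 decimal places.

0.9771

wool→wine→grain→wool: 1.934 × 0.2057 × 2.456 = 0.97706
wool→cloth→wine→wool: 0.8877 × 2.154 × 0.5083 = 0.97192
cloth→wine→grain→cloth: 2.154 × 0.2057 × 2.183 = 0.96724
Maximum is wool→wine→grain→wool at 0.9771; no arbitrage — every cycle loses value.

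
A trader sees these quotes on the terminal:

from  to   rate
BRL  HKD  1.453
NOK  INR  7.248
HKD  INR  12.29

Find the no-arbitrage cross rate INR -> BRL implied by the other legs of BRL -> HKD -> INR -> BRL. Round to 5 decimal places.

0.05600

Known legs of the cycle: 1.453 × 12.29 = 17.85737
For no arbitrage the full-cycle product must be 1, so the missing rate is 1 / 17.85737 ≈ 0.0559993.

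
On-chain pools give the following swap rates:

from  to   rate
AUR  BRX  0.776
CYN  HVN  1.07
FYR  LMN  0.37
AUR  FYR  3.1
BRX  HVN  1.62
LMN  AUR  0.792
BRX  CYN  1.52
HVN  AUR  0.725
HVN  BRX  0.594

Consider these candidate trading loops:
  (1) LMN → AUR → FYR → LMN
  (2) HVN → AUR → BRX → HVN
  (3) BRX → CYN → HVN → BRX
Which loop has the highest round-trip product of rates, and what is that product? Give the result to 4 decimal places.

(1) 0.792 × 3.1 × 0.37 = 0.90842
(2) 0.725 × 0.776 × 1.62 = 0.91141
(3) 1.52 × 1.07 × 0.594 = 0.96608
Highest is cycle (3) at 0.9661 (≤1, no arbitrage).

0.9661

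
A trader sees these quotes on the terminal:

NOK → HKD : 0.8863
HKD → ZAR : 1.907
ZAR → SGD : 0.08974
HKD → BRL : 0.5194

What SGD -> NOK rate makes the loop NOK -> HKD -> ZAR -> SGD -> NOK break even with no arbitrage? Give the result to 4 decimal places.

Known legs of the cycle: 0.8863 × 1.907 × 0.08974 = 0.151676223734
For no arbitrage the full-cycle product must be 1, so the missing rate is 1 / 0.151676223734 ≈ 6.592991.

6.5930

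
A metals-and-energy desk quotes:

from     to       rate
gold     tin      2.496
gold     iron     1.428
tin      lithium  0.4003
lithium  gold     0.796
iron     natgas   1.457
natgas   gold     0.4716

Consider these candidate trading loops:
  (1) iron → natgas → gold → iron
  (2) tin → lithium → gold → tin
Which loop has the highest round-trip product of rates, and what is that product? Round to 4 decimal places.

(1) 1.457 × 0.4716 × 1.428 = 0.98121
(2) 0.4003 × 0.796 × 2.496 = 0.79532
Highest is cycle (1) at 0.9812 (≤1, no arbitrage).

0.9812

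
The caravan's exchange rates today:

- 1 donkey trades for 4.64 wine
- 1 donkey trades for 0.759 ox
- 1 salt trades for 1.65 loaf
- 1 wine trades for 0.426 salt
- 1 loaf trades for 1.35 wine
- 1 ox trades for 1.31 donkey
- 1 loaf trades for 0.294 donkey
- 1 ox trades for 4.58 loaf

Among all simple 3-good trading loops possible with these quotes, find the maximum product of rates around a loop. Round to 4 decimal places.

ox→loaf→donkey→ox: 4.58 × 0.294 × 0.759 = 1.02201
wine→salt→loaf→wine: 0.426 × 1.65 × 1.35 = 0.94892
Maximum is ox→loaf→donkey→ox at 1.0220; arbitrage exists.

1.0220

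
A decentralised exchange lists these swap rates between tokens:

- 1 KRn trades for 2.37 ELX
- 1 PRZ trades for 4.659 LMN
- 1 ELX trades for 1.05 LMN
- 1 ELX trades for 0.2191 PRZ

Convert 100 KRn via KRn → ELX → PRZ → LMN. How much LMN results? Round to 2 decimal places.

100 KRn × 2.37 = 237 ELX
237 ELX × 0.2191 = 51.9267 PRZ
51.9267 PRZ × 4.659 = 241.9264953 LMN

241.93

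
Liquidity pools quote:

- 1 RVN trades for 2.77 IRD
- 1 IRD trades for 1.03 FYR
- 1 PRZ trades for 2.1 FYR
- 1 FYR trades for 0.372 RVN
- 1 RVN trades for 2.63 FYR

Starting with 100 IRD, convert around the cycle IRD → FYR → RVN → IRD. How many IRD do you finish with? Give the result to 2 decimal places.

106.14

100 IRD × 1.03 = 103 FYR
103 FYR × 0.372 = 38.316 RVN
38.316 RVN × 2.77 = 106.13532 IRD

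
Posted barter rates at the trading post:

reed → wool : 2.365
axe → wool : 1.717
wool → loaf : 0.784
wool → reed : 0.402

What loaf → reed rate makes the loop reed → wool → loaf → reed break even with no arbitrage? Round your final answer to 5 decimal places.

0.53933

Known legs of the cycle: 2.365 × 0.784 = 1.85416
For no arbitrage the full-cycle product must be 1, so the missing rate is 1 / 1.85416 ≈ 0.5393278.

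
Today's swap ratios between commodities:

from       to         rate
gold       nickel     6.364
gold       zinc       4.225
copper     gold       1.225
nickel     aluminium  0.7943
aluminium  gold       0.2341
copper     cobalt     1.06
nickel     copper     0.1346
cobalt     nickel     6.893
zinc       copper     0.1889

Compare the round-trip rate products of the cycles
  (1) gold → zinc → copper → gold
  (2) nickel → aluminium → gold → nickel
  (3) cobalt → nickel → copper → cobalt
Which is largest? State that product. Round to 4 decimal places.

1.1834

(1) 4.225 × 0.1889 × 1.225 = 0.97768
(2) 0.7943 × 0.2341 × 6.364 = 1.18336
(3) 6.893 × 0.1346 × 1.06 = 0.98347
Highest is cycle (2) at 1.1834 (>1, arbitrage).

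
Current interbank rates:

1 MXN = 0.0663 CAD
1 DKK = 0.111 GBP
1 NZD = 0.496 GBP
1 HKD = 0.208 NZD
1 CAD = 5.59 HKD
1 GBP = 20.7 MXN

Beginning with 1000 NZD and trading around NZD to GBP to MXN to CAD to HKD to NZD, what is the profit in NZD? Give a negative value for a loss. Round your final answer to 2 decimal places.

-208.52

1000 NZD × 0.496 = 496 GBP
496 GBP × 20.7 = 10267.2 MXN
10267.2 MXN × 0.0663 = 680.71536 CAD
680.71536 CAD × 5.59 = 3805.1988624 HKD
3805.1988624 HKD × 0.208 = 791.4813633792 NZD
Net change: 791.4813633792 − 1000 = -208.5186366208 NZD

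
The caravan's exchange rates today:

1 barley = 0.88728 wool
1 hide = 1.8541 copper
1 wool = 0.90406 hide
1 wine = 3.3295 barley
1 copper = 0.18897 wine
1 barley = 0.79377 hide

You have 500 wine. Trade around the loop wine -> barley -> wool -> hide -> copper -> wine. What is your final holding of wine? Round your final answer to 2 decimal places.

500 wine × 3.3295 = 1664.75 barley
1664.75 barley × 0.88728 = 1477.09938 wool
1477.09938 wool × 0.90406 = 1335.3864654828 hide
1335.3864654828 hide × 1.8541 = 2475.94004565165948 copper
2475.94004565165948 copper × 0.18897 = 467.8783904267940919356 wine

467.88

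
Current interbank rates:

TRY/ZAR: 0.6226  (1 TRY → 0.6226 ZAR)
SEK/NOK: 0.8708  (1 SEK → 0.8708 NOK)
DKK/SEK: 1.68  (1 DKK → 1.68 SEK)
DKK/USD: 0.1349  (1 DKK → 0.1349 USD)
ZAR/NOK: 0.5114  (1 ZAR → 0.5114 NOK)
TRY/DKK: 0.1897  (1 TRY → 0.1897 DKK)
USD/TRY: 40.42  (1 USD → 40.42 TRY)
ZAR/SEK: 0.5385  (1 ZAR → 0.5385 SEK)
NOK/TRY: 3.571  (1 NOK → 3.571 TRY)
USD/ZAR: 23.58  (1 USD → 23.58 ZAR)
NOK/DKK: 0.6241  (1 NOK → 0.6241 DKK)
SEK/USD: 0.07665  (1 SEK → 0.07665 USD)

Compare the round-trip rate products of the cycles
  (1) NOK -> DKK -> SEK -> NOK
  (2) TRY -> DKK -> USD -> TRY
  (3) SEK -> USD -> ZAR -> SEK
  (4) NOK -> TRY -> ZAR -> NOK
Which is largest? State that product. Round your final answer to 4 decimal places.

1.1370

(1) 0.6241 × 1.68 × 0.8708 = 0.91302
(2) 0.1897 × 0.1349 × 40.42 = 1.03437
(3) 0.07665 × 23.58 × 0.5385 = 0.97329
(4) 3.571 × 0.6226 × 0.5114 = 1.13700
Highest is cycle (4) at 1.1370 (>1, arbitrage).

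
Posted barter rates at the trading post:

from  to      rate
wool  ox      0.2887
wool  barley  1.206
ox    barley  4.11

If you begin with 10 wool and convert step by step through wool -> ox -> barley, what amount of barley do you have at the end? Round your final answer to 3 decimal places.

11.866

10 wool × 0.2887 = 2.887 ox
2.887 ox × 4.11 = 11.86557 barley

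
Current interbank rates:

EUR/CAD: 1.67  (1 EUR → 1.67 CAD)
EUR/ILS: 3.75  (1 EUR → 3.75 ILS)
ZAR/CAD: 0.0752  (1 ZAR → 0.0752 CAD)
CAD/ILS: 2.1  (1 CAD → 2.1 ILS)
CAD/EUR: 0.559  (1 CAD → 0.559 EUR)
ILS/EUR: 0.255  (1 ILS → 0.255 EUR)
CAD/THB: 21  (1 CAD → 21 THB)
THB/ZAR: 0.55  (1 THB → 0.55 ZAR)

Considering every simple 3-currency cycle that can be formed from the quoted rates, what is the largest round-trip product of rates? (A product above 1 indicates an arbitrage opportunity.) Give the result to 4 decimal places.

0.8943

ILS→EUR→CAD→ILS: 0.255 × 1.67 × 2.1 = 0.89429
THB→ZAR→CAD→THB: 0.55 × 0.0752 × 21 = 0.86856
Maximum is ILS→EUR→CAD→ILS at 0.8943; no arbitrage — every cycle loses value.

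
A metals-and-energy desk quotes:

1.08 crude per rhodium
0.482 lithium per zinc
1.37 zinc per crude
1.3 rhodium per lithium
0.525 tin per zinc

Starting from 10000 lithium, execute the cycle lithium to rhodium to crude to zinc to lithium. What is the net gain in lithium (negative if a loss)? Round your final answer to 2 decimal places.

-728.83

10000 lithium × 1.3 = 13000 rhodium
13000 rhodium × 1.08 = 14040 crude
14040 crude × 1.37 = 19234.8 zinc
19234.8 zinc × 0.482 = 9271.1736 lithium
Net change: 9271.1736 − 10000 = -728.8264 lithium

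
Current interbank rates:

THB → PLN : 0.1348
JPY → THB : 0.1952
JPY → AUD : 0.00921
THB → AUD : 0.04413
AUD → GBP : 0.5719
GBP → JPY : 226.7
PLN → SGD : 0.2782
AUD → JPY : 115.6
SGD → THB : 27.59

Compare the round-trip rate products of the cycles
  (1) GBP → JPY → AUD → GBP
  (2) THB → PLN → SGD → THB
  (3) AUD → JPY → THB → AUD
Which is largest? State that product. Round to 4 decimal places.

1.1941

(1) 226.7 × 0.00921 × 0.5719 = 1.19407
(2) 0.1348 × 0.2782 × 27.59 = 1.03466
(3) 115.6 × 0.1952 × 0.04413 = 0.99580
Highest is cycle (1) at 1.1941 (>1, arbitrage).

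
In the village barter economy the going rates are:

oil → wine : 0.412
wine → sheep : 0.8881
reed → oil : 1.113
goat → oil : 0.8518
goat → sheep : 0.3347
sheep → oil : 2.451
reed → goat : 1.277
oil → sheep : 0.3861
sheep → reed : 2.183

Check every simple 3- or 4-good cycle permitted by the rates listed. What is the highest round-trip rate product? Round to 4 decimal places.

0.9381

sheep→reed→oil→sheep: 2.183 × 1.113 × 0.3861 = 0.93810
sheep→reed→goat→sheep: 2.183 × 1.277 × 0.3347 = 0.93304
sheep→reed→goat→oil→sheep: 2.183 × 1.277 × 0.8518 × 0.3861 = 0.91682
wine→sheep→oil→wine: 0.8881 × 2.451 × 0.412 = 0.89681
wine→sheep→reed→oil→wine: 0.8881 × 2.183 × 1.113 × 0.412 = 0.88901
Maximum is sheep→reed→oil→sheep at 0.9381; no arbitrage — every cycle loses value.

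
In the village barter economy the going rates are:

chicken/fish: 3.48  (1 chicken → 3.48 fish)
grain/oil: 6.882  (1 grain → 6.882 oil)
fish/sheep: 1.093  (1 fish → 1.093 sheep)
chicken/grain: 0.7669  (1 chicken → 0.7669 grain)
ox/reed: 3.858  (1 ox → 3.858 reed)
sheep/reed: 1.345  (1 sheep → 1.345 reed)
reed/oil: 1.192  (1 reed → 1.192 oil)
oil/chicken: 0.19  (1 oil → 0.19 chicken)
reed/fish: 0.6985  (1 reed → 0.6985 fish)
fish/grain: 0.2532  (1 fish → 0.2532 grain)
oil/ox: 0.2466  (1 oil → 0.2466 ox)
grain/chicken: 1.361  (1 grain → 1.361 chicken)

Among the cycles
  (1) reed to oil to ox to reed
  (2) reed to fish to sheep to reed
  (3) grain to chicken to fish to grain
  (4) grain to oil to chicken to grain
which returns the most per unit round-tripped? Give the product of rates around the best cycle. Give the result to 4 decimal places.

1.1992

(1) 1.192 × 0.2466 × 3.858 = 1.13405
(2) 0.6985 × 1.093 × 1.345 = 1.02685
(3) 1.361 × 3.48 × 0.2532 = 1.19923
(4) 6.882 × 0.19 × 0.7669 = 1.00278
Highest is cycle (3) at 1.1992 (>1, arbitrage).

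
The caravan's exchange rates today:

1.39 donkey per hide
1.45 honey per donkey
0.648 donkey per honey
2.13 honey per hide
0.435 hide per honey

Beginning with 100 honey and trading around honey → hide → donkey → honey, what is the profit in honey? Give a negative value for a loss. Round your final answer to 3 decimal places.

100 honey × 0.435 = 43.5 hide
43.5 hide × 1.39 = 60.465 donkey
60.465 donkey × 1.45 = 87.67425 honey
Net change: 87.67425 − 100 = -12.32575 honey

-12.326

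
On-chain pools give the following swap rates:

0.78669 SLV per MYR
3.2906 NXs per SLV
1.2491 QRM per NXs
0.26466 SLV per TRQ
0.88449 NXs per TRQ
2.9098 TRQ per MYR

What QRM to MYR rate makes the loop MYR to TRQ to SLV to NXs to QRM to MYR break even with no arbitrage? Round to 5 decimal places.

0.31592

Known legs of the cycle: 2.9098 × 0.26466 × 3.2906 × 1.2491 = 3.16536466073791128
For no arbitrage the full-cycle product must be 1, so the missing rate is 1 / 3.16536466073791128 ≈ 0.3159194.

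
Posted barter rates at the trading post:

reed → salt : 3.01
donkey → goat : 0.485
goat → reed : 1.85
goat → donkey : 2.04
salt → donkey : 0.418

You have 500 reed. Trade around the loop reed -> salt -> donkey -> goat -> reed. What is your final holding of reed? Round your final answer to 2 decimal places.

564.45

500 reed × 3.01 = 1505 salt
1505 salt × 0.418 = 629.09 donkey
629.09 donkey × 0.485 = 305.10865 goat
305.10865 goat × 1.85 = 564.4510025 reed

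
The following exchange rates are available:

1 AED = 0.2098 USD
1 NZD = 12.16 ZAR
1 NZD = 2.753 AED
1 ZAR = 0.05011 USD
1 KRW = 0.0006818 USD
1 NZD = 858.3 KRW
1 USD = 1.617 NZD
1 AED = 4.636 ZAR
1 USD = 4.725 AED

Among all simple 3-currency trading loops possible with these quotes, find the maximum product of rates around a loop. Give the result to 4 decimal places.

1.0977

USD→AED→ZAR→USD: 4.725 × 4.636 × 0.05011 = 1.09766
USD→NZD→ZAR→USD: 1.617 × 12.16 × 0.05011 = 0.98530
KRW→USD→NZD→KRW: 0.0006818 × 1.617 × 858.3 = 0.94625
USD→NZD→AED→USD: 1.617 × 2.753 × 0.2098 = 0.93395
Maximum is USD→AED→ZAR→USD at 1.0977; arbitrage exists.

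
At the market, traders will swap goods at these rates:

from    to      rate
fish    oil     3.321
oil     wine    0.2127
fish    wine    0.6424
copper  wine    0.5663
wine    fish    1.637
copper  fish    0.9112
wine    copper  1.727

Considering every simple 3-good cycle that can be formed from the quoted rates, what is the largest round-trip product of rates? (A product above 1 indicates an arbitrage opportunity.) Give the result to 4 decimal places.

wine→fish→oil→wine: 1.637 × 3.321 × 0.2127 = 1.15634
copper→fish→wine→copper: 0.9112 × 0.6424 × 1.727 = 1.01091
Maximum is wine→fish→oil→wine at 1.1563; arbitrage exists.

1.1563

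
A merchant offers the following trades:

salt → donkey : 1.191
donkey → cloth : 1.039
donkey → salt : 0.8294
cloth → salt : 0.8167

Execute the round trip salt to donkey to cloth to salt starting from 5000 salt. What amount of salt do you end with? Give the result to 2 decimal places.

5000 salt × 1.191 = 5955 donkey
5955 donkey × 1.039 = 6187.245 cloth
6187.245 cloth × 0.8167 = 5053.1229915 salt

5053.12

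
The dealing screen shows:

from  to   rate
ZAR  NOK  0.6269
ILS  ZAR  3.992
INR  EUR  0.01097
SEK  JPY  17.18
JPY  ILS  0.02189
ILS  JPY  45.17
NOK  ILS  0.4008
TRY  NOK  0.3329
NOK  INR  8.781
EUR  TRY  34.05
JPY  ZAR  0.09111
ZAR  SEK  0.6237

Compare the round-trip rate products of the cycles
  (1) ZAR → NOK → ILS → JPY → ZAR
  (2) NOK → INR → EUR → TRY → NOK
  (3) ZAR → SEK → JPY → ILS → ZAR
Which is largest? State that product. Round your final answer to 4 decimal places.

(1) 0.6269 × 0.4008 × 45.17 × 0.09111 = 1.03405
(2) 8.781 × 0.01097 × 34.05 × 0.3329 = 1.09190
(3) 0.6237 × 17.18 × 0.02189 × 3.992 = 0.93634
Highest is cycle (2) at 1.0919 (>1, arbitrage).

1.0919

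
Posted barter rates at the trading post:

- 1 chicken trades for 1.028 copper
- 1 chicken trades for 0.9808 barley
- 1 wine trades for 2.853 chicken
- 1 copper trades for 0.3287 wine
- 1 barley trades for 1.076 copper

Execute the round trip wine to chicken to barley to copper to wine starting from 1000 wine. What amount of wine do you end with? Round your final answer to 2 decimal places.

1000 wine × 2.853 = 2853 chicken
2853 chicken × 0.9808 = 2798.2224 barley
2798.2224 barley × 1.076 = 3010.8873024 copper
3010.8873024 copper × 0.3287 = 989.67865629888 wine

989.68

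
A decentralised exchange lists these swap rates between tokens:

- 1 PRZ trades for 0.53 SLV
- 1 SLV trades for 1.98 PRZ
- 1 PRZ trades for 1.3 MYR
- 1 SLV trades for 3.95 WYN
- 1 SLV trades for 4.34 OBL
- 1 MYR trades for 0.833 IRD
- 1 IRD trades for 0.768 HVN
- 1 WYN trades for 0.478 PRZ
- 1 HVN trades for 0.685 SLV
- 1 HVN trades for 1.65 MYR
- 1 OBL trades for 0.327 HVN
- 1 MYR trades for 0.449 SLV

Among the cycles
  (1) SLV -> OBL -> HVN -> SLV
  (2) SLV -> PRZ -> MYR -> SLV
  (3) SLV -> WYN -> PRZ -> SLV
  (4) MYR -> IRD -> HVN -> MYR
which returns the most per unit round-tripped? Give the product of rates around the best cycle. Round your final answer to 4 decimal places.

(1) 4.34 × 0.327 × 0.685 = 0.97214
(2) 1.98 × 1.3 × 0.449 = 1.15573
(3) 3.95 × 0.478 × 0.53 = 1.00069
(4) 0.833 × 0.768 × 1.65 = 1.05558
Highest is cycle (2) at 1.1557 (>1, arbitrage).

1.1557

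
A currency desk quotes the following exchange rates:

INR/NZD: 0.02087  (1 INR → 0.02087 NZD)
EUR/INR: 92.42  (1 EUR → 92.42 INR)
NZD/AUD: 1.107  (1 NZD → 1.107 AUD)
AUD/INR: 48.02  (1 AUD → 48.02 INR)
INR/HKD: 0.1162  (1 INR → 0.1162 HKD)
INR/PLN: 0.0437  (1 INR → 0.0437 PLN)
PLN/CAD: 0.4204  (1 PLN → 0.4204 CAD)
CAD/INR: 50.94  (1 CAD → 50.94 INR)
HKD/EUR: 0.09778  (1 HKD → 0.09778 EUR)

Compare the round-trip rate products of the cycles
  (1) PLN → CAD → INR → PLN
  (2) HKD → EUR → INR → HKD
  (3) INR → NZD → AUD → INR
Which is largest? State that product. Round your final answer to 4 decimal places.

1.1094

(1) 0.4204 × 50.94 × 0.0437 = 0.93584
(2) 0.09778 × 92.42 × 0.1162 = 1.05008
(3) 0.02087 × 1.107 × 48.02 = 1.10941
Highest is cycle (3) at 1.1094 (>1, arbitrage).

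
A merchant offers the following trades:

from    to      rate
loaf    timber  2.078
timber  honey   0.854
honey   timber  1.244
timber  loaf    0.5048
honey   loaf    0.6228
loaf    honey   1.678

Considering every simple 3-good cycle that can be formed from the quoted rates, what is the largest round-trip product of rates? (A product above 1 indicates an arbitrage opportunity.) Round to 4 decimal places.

1.1052

timber→honey→loaf→timber: 0.854 × 0.6228 × 2.078 = 1.10523
timber→loaf→honey→timber: 0.5048 × 1.678 × 1.244 = 1.05374
Maximum is timber→honey→loaf→timber at 1.1052; arbitrage exists.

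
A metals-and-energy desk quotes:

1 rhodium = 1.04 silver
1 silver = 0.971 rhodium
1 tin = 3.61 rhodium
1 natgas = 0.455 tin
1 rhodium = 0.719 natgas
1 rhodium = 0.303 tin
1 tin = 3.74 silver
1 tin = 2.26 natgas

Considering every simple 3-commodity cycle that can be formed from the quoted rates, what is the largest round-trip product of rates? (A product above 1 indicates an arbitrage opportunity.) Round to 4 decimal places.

1.1810

tin→rhodium→natgas→tin: 3.61 × 0.719 × 0.455 = 1.18099
tin→silver→rhodium→tin: 3.74 × 0.971 × 0.303 = 1.10036
Maximum is tin→rhodium→natgas→tin at 1.1810; arbitrage exists.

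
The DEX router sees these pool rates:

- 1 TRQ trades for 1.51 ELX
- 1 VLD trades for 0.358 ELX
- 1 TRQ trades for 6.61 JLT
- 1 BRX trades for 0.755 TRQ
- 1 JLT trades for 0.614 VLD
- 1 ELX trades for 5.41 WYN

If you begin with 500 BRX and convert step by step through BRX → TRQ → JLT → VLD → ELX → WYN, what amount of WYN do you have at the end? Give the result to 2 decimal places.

2967.34

500 BRX × 0.755 = 377.5 TRQ
377.5 TRQ × 6.61 = 2495.275 JLT
2495.275 JLT × 0.614 = 1532.09885 VLD
1532.09885 VLD × 0.358 = 548.4913883 ELX
548.4913883 ELX × 5.41 = 2967.338410703 WYN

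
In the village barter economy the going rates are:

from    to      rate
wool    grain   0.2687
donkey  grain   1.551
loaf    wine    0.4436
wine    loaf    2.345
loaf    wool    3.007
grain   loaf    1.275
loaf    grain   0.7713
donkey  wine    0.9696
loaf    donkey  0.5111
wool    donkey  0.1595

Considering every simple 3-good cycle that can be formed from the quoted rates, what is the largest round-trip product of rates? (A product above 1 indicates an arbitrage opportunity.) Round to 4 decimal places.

wine→loaf→donkey→wine: 2.345 × 0.5111 × 0.9696 = 1.16209
loaf→wool→grain→loaf: 3.007 × 0.2687 × 1.275 = 1.03018
loaf→donkey→grain→loaf: 0.5111 × 1.551 × 1.275 = 1.01071
Maximum is wine→loaf→donkey→wine at 1.1621; arbitrage exists.

1.1621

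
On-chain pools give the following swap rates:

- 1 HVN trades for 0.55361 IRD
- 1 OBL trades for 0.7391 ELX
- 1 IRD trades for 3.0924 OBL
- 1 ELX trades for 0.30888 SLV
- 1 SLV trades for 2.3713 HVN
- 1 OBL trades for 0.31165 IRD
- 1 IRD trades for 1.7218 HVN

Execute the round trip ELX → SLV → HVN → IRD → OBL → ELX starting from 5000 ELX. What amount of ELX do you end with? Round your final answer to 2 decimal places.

5000 ELX × 0.30888 = 1544.4 SLV
1544.4 SLV × 2.3713 = 3662.23572 HVN
3662.23572 HVN × 0.55361 = 2027.4503169492 IRD
2027.4503169492 IRD × 3.0924 = 6269.68736013370608 OBL
6269.68736013370608 OBL × 0.7391 = 4633.925927874822163728 ELX

4633.93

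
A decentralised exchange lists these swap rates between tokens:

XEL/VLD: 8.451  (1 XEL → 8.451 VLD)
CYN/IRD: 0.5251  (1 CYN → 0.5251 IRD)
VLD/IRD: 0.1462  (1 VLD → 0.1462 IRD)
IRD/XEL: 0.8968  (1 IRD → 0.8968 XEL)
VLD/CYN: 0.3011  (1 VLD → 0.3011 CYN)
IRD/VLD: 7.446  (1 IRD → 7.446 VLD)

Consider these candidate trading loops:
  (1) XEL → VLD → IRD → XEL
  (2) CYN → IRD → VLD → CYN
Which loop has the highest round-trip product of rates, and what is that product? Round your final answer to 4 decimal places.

1.1773

(1) 8.451 × 0.1462 × 0.8968 = 1.10803
(2) 0.5251 × 7.446 × 0.3011 = 1.17727
Highest is cycle (2) at 1.1773 (>1, arbitrage).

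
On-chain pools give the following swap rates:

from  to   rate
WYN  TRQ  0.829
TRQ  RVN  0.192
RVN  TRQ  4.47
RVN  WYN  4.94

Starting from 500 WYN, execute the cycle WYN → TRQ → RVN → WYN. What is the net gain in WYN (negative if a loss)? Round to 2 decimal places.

-106.86

500 WYN × 0.829 = 414.5 TRQ
414.5 TRQ × 0.192 = 79.584 RVN
79.584 RVN × 4.94 = 393.14496 WYN
Net change: 393.14496 − 500 = -106.85504 WYN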